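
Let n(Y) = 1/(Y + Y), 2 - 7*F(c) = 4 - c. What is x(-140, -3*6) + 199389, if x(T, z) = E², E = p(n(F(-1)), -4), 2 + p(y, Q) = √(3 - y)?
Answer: 1196383/6 - 10*√6/3 ≈ 1.9939e+5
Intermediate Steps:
F(c) = -2/7 + c/7 (F(c) = 2/7 - (4 - c)/7 = 2/7 + (-4/7 + c/7) = -2/7 + c/7)
n(Y) = 1/(2*Y)
p(y, Q) = -2 + √(3 - y)
E = -2 + 5*√6/6 (E = -2 + √(3 - 1/(2*(-2/7 + (⅐)*(-1)))) = -2 + √(3 - 1/(2*(-2/7 - ⅐))) = -2 + √(3 - 1/(2*(-3/7))) = -2 + √(3 - (-7)/(2*3)) = -2 + √(3 - 1*(-7/6)) = -2 + √(3 + 7/6) = -2 + √(25/6) = -2 + 5*√6/6 ≈ 0.041241)
x(T, z) = (-2 + 5*√6/6)²
x(-140, -3*6) + 199389 = (49/6 - 10*√6/3) + 199389 = 1196383/6 - 10*√6/3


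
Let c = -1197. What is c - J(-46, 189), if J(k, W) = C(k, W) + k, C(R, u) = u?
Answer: -1340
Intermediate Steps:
J(k, W) = W + k
c - J(-46, 189) = -1197 - (189 - 46) = -1197 - 1*143 = -1197 - 143 = -1340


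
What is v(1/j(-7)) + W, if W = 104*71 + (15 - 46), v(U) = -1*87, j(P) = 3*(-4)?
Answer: 7266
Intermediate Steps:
j(P) = -12
v(U) = -87
W = 7353 (W = 7384 - 31 = 7353)
v(1/j(-7)) + W = -87 + 7353 = 7266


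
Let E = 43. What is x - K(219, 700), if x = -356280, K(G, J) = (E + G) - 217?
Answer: -356325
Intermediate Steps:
K(G, J) = -174 + G (K(G, J) = (43 + G) - 217 = -174 + G)
x - K(219, 700) = -356280 - (-174 + 219) = -356280 - 1*45 = -356280 - 45 = -356325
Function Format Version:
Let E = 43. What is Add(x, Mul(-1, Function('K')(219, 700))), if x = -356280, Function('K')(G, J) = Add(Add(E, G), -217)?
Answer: -356325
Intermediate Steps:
Function('K')(G, J) = Add(-174, G) (Function('K')(G, J) = Add(Add(43, G), -217) = Add(-174, G))
Add(x, Mul(-1, Function('K')(219, 700))) = Add(-356280, Mul(-1, Add(-174, 219))) = Add(-356280, Mul(-1, 45)) = Add(-356280, -45) = -356325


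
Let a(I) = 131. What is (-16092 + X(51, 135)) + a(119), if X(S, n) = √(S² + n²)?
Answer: -15961 + 3*√2314 ≈ -15817.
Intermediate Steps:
(-16092 + X(51, 135)) + a(119) = (-16092 + √(51² + 135²)) + 131 = (-16092 + √(2601 + 18225)) + 131 = (-16092 + √20826) + 131 = (-16092 + 3*√2314) + 131 = -15961 + 3*√2314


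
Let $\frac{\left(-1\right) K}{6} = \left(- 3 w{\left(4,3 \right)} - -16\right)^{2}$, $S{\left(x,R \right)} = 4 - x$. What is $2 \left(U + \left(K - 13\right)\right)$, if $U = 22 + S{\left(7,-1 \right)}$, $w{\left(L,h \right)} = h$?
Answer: $-576$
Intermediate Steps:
$U = 19$ ($U = 22 + \left(4 - 7\right) = 22 - 3 = 19$)
$K = -294$ ($K = - 6 \left(\left(-3\right) 3 - -16\right)^{2} = - 6 \left(-9 + 16\right)^{2} = - 6 \cdot 7^{2} = \left(-6\right) 49 = -294$)
$2 \left(U + \left(K - 13\right)\right) = 2 \left(19 - 307\right) = 2 \left(-288\right) = -576$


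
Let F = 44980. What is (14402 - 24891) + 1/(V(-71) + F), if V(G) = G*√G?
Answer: -21225103079099/2023558311 + 71*I*√71/2023558311 ≈ -10489.0 + 2.9565e-7*I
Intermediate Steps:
V(G) = G^(3/2)
(14402 - 24891) + 1/(V(-71) + F) = (14402 - 24891) + 1/((-71)^(3/2) + 44980) = -10489 + 1/(-71*I*√71 + 44980) = -10489 + 1/(44980 - 71*I*√71)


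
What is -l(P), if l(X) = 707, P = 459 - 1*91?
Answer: -707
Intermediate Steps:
P = 368 (P = 459 - 91 = 368)
-l(P) = -1*707 = -707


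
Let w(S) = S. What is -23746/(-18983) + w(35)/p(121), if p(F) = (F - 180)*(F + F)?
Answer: 338380983/271039274 ≈ 1.2485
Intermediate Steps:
p(F) = 2*F*(-180 + F) (p(F) = (-180 + F)*(2*F) = 2*F*(-180 + F))
-23746/(-18983) + w(35)/p(121) = -23746/(-18983) + 35/((2*121*(-180 + 121))) = -23746*(-1/18983) + 35/((2*121*(-59))) = 23746/18983 + 35/(-14278) = 23746/18983 + 35*(-1/14278) = 23746/18983 - 35/14278 = 338380983/271039274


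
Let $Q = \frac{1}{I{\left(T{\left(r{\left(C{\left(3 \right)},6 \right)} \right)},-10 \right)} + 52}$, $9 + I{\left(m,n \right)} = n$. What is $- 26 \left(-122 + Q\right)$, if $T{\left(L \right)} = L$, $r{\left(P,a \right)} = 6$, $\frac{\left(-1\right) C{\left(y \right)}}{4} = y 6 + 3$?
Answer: $\frac{104650}{33} \approx 3171.2$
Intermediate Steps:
$C{\left(y \right)} = -12 - 24 y$ ($C{\left(y \right)} = - 4 \left(y 6 + 3\right) = - 4 \left(6 y + 3\right) = - 4 \left(3 + 6 y\right) = -12 - 24 y$)
$I{\left(m,n \right)} = -9 + n$
$Q = \frac{1}{33}$ ($Q = \frac{1}{\left(-9 - 10\right) + 52} = \frac{1}{-19 + 52} = \frac{1}{33} \approx 0.030303$)
$- 26 \left(-122 + Q\right) = - 26 \left(-122 + \frac{1}{33}\right) = \left(-26\right) \left(- \frac{4025}{33}\right) = \frac{104650}{33}$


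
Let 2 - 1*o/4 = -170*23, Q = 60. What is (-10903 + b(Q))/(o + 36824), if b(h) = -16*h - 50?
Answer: -11913/52472 ≈ -0.22704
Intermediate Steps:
o = 15648 (o = 8 - (-680)*23 = 8 - 4*(-3910) = 8 + 15640 = 15648)
b(h) = -50 - 16*h
(-10903 + b(Q))/(o + 36824) = (-10903 + (-50 - 16*60))/(15648 + 36824) = (-10903 + (-50 - 960))/52472 = (-10903 - 1010)*(1/52472) = -11913*1/52472 = -11913/52472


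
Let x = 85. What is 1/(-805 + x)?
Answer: -1/720 ≈ -0.0013889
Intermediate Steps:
1/(-805 + x) = 1/(-805 + 85) = 1/(-720) = -1/720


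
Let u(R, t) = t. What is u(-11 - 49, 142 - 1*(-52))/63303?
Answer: 194/63303 ≈ 0.0030646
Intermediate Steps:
u(-11 - 49, 142 - 1*(-52))/63303 = (142 - 1*(-52))/63303 = (142 + 52)*(1/63303) = 194*(1/63303) = 194/63303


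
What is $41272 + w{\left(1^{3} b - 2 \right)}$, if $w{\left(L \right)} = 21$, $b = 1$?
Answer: $41293$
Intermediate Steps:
$41272 + w{\left(1^{3} b - 2 \right)} = 41272 + 21 = 41293$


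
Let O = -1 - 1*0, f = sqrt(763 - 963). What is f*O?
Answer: -10*I*sqrt(2) ≈ -14.142*I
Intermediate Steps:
f = 10*I*sqrt(2) (f = sqrt(-200) = 10*I*sqrt(2) ≈ 14.142*I)
O = -1 (O = -1 + 0 = -1)
f*O = (10*I*sqrt(2))*(-1) = -10*I*sqrt(2)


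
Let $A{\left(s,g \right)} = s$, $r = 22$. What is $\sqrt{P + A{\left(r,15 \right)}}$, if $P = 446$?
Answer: $6 \sqrt{13} \approx 21.633$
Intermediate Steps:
$\sqrt{P + A{\left(r,15 \right)}} = \sqrt{446 + 22} = \sqrt{468} = 6 \sqrt{13}$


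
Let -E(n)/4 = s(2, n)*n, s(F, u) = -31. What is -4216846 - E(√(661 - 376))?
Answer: -4216846 - 124*√285 ≈ -4.2189e+6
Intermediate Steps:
E(n) = 124*n (E(n) = -(-124)*n = 124*n)
-4216846 - E(√(661 - 376)) = -4216846 - 124*√(661 - 376) = -4216846 - 124*√285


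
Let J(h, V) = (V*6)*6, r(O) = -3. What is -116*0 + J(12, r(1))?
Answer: -108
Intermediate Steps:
J(h, V) = 36*V (J(h, V) = (6*V)*6 = 36*V)
-116*0 + J(12, r(1)) = -116*0 + 36*(-3) = 0 - 108 = -108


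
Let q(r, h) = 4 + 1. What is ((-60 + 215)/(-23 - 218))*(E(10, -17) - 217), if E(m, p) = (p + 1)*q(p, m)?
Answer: 46035/241 ≈ 191.02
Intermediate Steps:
q(r, h) = 5
E(m, p) = 5 + 5*p (E(m, p) = (p + 1)*5 = (1 + p)*5 = 5 + 5*p)
((-60 + 215)/(-23 - 218))*(E(10, -17) - 217) = ((-60 + 215)/(-23 - 218))*((5 + 5*(-17)) - 217) = (155/(-241))*((5 - 85) - 217) = (155*(-1/241))*(-80 - 217) = -155/241*(-297) = 46035/241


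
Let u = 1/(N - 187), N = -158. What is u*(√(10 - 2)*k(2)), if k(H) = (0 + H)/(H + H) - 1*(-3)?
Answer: -7*√2/345 ≈ -0.028694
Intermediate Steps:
u = -1/345 (u = 1/(-158 - 187) = 1/(-345) = -1/345 ≈ -0.0028986)
k(H) = 7/2 (k(H) = H/((2*H)) + 3 = H*(1/(2*H)) + 3 = ½ + 3 = 7/2)
u*(√(10 - 2)*k(2)) = -√(10 - 2)*7/(345*2) = -√8*7/(345*2) = -2*√2*7/(345*2) = -7*√2/345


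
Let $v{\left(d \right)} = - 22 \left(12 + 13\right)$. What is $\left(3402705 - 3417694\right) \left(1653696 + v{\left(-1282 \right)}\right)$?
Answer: $-24779005394$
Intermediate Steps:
$v{\left(d \right)} = -550$ ($v{\left(d \right)} = \left(-22\right) 25 = -550$)
$\left(3402705 - 3417694\right) \left(1653696 + v{\left(-1282 \right)}\right) = \left(3402705 - 3417694\right) \left(1653696 - 550\right) = \left(-14989\right) 1653146 = -24779005394$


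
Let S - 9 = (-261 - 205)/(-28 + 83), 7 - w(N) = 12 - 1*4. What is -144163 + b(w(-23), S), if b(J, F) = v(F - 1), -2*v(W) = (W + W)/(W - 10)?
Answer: -41518957/288 ≈ -1.4416e+5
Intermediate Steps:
w(N) = -1 (w(N) = 7 - (12 - 1*4) = 7 - (12 - 4) = 7 - 1*8 = 7 - 8 = -1)
v(W) = -W/(-10 + W) (v(W) = -(W + W)/(2*(W - 10)) = -2*W/(2*(-10 + W)) = -W/(-10 + W))
S = 29/55 (S = 9 + (-261 - 205)/(-28 + 83) = 9 - 466/55 = 29/55 ≈ 0.52727)
b(J, F) = -(-1 + F)/(-11 + F) (b(J, F) = -(F - 1)/(-10 + (F - 1)) = -(-1 + F)/(-10 + (-1 + F)) = -(-1 + F)/(-11 + F))
-144163 + b(w(-23), S) = -144163 + (1 - 1*29/55)/(-11 + 29/55) = -144163 + (1 - 29/55)/(-576/55) = -144163 - 55/576*26/55 = -144163 - 13/288 = -41518957/288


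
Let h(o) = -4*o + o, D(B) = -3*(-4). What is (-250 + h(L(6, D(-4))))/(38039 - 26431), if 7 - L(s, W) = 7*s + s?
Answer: -127/11608 ≈ -0.010941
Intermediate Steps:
D(B) = 12
L(s, W) = 7 - 8*s (L(s, W) = 7 - (7*s + s) = 7 - 8*s)
h(o) = -3*o
(-250 + h(L(6, D(-4))))/(38039 - 26431) = (-250 - 3*(7 - 8*6))/(38039 - 26431) = (-250 - 3*(7 - 48))/11608 = (-250 - 3*(-41))*(1/11608) = (-250 + 123)*(1/11608) = -127*1/11608 = -127/11608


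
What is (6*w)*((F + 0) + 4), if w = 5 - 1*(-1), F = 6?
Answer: 360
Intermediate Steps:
w = 6 (w = 5 + 1 = 6)
(6*w)*((F + 0) + 4) = (6*6)*((6 + 0) + 4) = 36*(6 + 4) = 36*10 = 360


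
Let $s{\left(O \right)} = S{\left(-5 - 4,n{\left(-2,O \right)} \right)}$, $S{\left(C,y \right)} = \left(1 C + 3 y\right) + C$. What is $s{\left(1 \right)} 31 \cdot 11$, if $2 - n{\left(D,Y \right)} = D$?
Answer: $-2046$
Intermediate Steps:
$n{\left(D,Y \right)} = 2 - D$
$S{\left(C,y \right)} = 2 C + 3 y$ ($S{\left(C,y \right)} = \left(C + 3 y\right) + C = 2 C + 3 y$)
$s{\left(O \right)} = -6$ ($s{\left(O \right)} = 2 \left(-5 - 4\right) + 3 \left(2 - -2\right) = 2 \left(-5 - 4\right) + 3 \left(2 + 2\right) = 2 \left(-9\right) + 3 \cdot 4 = -18 + 12 = -6$)
$s{\left(1 \right)} 31 \cdot 11 = \left(-6\right) 31 \cdot 11 = \left(-186\right) 11 = -2046$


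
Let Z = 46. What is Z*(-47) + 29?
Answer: -2133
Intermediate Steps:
Z*(-47) + 29 = 46*(-47) + 29 = -2162 + 29 = -2133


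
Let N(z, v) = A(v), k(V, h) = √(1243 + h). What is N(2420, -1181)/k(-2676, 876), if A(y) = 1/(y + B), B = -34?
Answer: -√2119/2574585 ≈ -1.7880e-5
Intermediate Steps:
A(y) = 1/(-34 + y) (A(y) = 1/(y - 34) = 1/(-34 + y))
N(z, v) = 1/(-34 + v)
N(2420, -1181)/k(-2676, 876) = 1/((-34 - 1181)*(√(1243 + 876))) = 1/((-1215)*(√2119)) = -√2119/2574585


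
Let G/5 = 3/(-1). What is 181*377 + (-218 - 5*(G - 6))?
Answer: 68124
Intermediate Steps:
G = -15 (G = 5*(3/(-1)) = 5*(3*(-1)) = 5*(-3) = -15)
181*377 + (-218 - 5*(G - 6)) = 181*377 + (-218 - 5*(-15 - 6)) = 68237 + (-218 - 5*(-21)) = 68237 + (-218 - 1*(-105)) = 68237 + (-218 + 105) = 68237 - 113 = 68124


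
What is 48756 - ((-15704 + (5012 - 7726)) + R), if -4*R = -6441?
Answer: 262255/4 ≈ 65564.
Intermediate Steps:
R = 6441/4 (R = -1/4*(-6441) = 6441/4 ≈ 1610.3)
48756 - ((-15704 + (5012 - 7726)) + R) = 48756 - ((-15704 + (5012 - 7726)) + 6441/4) = 48756 - ((-15704 - 2714) + 6441/4) = 48756 - (-18418 + 6441/4) = 48756 - 1*(-67231/4) = 48756 + 67231/4 = 262255/4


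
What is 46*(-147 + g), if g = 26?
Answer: -5566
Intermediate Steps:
46*(-147 + g) = 46*(-147 + 26) = 46*(-121) = -5566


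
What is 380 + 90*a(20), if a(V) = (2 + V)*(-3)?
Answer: -5560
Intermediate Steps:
a(V) = -6 - 3*V
380 + 90*a(20) = 380 + 90*(-6 - 3*20) = 380 + 90*(-6 - 60) = 380 + 90*(-66) = 380 - 5940 = -5560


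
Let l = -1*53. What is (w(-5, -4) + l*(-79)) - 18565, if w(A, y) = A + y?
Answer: -14387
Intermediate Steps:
l = -53
(w(-5, -4) + l*(-79)) - 18565 = ((-5 - 4) - 53*(-79)) - 18565 = (-9 + 4187) - 18565 = 4178 - 18565 = -14387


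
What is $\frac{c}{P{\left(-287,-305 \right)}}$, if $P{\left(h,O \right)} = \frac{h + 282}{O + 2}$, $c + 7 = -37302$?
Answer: $- \frac{11304627}{5} \approx -2.2609 \cdot 10^{6}$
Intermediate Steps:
$c = -37309$ ($c = -7 - 37302 = -37309$)
$P{\left(h,O \right)} = \frac{282 + h}{2 + O}$
$\frac{c}{P{\left(-287,-305 \right)}} = - \frac{37309}{\frac{1}{2 - 305} \left(282 - 287\right)} = - \frac{37309}{\frac{1}{-303} \left(-5\right)} = - \frac{37309}{\left(- \frac{1}{303}\right) \left(-5\right)} = - \frac{37309}{\frac{5}{303}} = \left(-37309\right) \frac{303}{5} = - \frac{11304627}{5}$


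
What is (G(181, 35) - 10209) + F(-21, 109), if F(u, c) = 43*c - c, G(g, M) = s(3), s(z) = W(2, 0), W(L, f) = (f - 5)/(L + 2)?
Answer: -22529/4 ≈ -5632.3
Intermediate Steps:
W(L, f) = (-5 + f)/(2 + L)
s(z) = -5/4 (s(z) = (-5 + 0)/(2 + 2) = -5/4)
G(g, M) = -5/4
F(u, c) = 42*c
(G(181, 35) - 10209) + F(-21, 109) = (-5/4 - 10209) + 42*109 = -40841/4 + 4578 = -22529/4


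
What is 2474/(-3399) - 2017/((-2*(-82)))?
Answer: -7261519/557436 ≈ -13.027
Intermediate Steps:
2474/(-3399) - 2017/((-2*(-82))) = 2474*(-1/3399) - 2017/164 = -2474/3399 - 2017*1/164 = -2474/3399 - 2017/164 = -7261519/557436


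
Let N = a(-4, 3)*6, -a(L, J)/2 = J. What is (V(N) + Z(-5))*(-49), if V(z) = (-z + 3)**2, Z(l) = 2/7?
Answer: -74543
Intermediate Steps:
Z(l) = 2/7 (Z(l) = 2*(1/7) = 2/7)
a(L, J) = -2*J
N = -36 (N = -2*3*6 = -6*6 = -36)
V(z) = (3 - z)**2
(V(N) + Z(-5))*(-49) = ((-3 - 36)**2 + 2/7)*(-49) = ((-39)**2 + 2/7)*(-49) = (1521 + 2/7)*(-49) = (10649/7)*(-49) = -74543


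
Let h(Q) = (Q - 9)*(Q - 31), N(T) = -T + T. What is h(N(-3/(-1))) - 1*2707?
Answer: -2428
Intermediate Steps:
N(T) = 0
h(Q) = (-31 + Q)*(-9 + Q) (h(Q) = (-9 + Q)*(-31 + Q) = (-31 + Q)*(-9 + Q))
h(N(-3/(-1))) - 1*2707 = (279 + 0**2 - 40*0) - 1*2707 = (279 + 0 + 0) - 2707 = 279 - 2707 = -2428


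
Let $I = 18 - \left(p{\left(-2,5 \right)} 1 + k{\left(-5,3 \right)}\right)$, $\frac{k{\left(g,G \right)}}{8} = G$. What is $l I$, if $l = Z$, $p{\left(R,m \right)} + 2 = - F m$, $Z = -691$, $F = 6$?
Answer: $-17966$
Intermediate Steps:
$k{\left(g,G \right)} = 8 G$
$p{\left(R,m \right)} = -2 - 6 m$ ($p{\left(R,m \right)} = -2 + \left(-1\right) 6 m = -2 - 6 m$)
$l = -691$
$I = 26$ ($I = 18 - \left(\left(-2 - 30\right) 1 + 8 \cdot 3\right) = 18 - \left(\left(-2 - 30\right) 1 + 24\right) = 18 - \left(\left(-32\right) 1 + 24\right) = 18 - \left(-32 + 24\right) = 18 - -8 = 18 + 8 = 26$)
$l I = \left(-691\right) 26 = -17966$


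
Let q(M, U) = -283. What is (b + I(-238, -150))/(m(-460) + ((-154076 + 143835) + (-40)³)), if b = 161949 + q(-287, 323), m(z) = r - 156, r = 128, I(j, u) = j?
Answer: -161428/74269 ≈ -2.1736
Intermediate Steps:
m(z) = -28 (m(z) = 128 - 156 = -28)
b = 161666 (b = 161949 - 283 = 161666)
(b + I(-238, -150))/(m(-460) + ((-154076 + 143835) + (-40)³)) = (161666 - 238)/(-28 + ((-154076 + 143835) + (-40)³)) = 161428/(-28 + (-10241 - 64000)) = 161428/(-28 - 74241) = 161428/(-74269) = 161428*(-1/74269) = -161428/74269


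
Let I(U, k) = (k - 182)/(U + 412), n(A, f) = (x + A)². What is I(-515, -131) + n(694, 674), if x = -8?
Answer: 48471701/103 ≈ 4.7060e+5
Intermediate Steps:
n(A, f) = (-8 + A)²
I(U, k) = (-182 + k)/(412 + U)
I(-515, -131) + n(694, 674) = (-182 - 131)/(412 - 515) + (-8 + 694)² = -313/(-103) + 686² = -1/103*(-313) + 470596 = 313/103 + 470596 = 48471701/103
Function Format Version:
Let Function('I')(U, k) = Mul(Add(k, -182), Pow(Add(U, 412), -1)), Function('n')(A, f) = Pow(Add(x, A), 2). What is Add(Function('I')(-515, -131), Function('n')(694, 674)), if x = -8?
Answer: Rational(48471701, 103) ≈ 4.7060e+5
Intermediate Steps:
Function('n')(A, f) = Pow(Add(-8, A), 2)
Function('I')(U, k) = Mul(Pow(Add(412, U), -1), Add(-182, k)) (Function('I')(U, k) = Mul(Add(-182, k), Pow(Add(412, U), -1)) = Mul(Pow(Add(412, U), -1), Add(-182, k)))
Add(Function('I')(-515, -131), Function('n')(694, 674)) = Add(Mul(Pow(Add(412, -515), -1), Add(-182, -131)), Pow(Add(-8, 694), 2)) = Add(Mul(Pow(-103, -1), -313), Pow(686, 2)) = Add(Mul(Rational(-1, 103), -313), 470596) = Add(Rational(313, 103), 470596) = Rational(48471701, 103)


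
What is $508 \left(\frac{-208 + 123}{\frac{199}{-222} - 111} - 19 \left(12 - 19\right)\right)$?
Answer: $\frac{1687943284}{24841} \approx 67950.0$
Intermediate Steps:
$508 \left(\frac{-208 + 123}{\frac{199}{-222} - 111} - 19 \left(12 - 19\right)\right) = 508 \left(- \frac{85}{199 \left(- \frac{1}{222}\right) - 111} - -133\right) = 508 \left(- \frac{85}{- \frac{199}{222} - 111} + 133\right) = 508 \left(- \frac{85}{- \frac{24841}{222}} + 133\right) = 508 \left(\left(-85\right) \left(- \frac{222}{24841}\right) + 133\right) = 508 \left(\frac{18870}{24841} + 133\right) = 508 \cdot \frac{3322723}{24841} = \frac{1687943284}{24841}$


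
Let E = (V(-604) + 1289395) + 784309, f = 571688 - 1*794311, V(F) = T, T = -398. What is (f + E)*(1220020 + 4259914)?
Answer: 10141620694922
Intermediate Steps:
V(F) = -398
f = -222623 (f = 571688 - 794311 = -222623)
E = 2073306 (E = (-398 + 1289395) + 784309 = 1288997 + 784309 = 2073306)
(f + E)*(1220020 + 4259914) = (-222623 + 2073306)*(1220020 + 4259914) = 1850683*5479934 = 10141620694922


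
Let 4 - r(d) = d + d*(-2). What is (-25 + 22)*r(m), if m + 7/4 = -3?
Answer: 9/4 ≈ 2.2500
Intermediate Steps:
m = -19/4 (m = -7/4 - 3 = -19/4 ≈ -4.7500)
r(d) = 4 + d (r(d) = 4 - (d + d*(-2)) = 4 - (d - 2*d) = 4 - (-1)*d = 4 + d)
(-25 + 22)*r(m) = (-25 + 22)*(4 - 19/4) = -3*(-¾) = 9/4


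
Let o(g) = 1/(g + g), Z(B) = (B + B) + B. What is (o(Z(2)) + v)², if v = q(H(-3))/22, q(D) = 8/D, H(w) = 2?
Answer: 1225/17424 ≈ 0.070305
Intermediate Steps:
Z(B) = 3*B (Z(B) = 2*B + B = 3*B)
o(g) = 1/(2*g)
v = 2/11 (v = (8/2)/22 = (8*(½))*(1/22) = 4*(1/22) = 2/11 ≈ 0.18182)
(o(Z(2)) + v)² = (1/(2*((3*2))) + 2/11)² = ((½)/6 + 2/11)² = ((½)*(⅙) + 2/11)² = (1/12 + 2/11)² = (35/132)² = 1225/17424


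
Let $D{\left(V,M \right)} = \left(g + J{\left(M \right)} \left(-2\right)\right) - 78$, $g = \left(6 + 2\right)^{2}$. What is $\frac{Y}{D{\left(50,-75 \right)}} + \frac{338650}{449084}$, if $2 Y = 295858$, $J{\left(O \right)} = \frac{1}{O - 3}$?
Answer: $- \frac{1295342385077}{122375390} \approx -10585.0$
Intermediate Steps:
$J{\left(O \right)} = \frac{1}{-3 + O}$
$Y = 147929$ ($Y = \frac{1}{2} \cdot 295858 = 147929$)
$g = 64$ ($g = 8^{2} = 64$)
$D{\left(V,M \right)} = -14 - \frac{2}{-3 + M}$ ($D{\left(V,M \right)} = \left(64 + \frac{1}{-3 + M} \left(-2\right)\right) - 78 = \left(64 - \frac{2}{-3 + M}\right) - 78 = -14 - \frac{2}{-3 + M}$)
$\frac{Y}{D{\left(50,-75 \right)}} + \frac{338650}{449084} = \frac{147929}{2 \frac{1}{-3 - 75} \left(20 - -525\right)} + \frac{338650}{449084} = \frac{147929}{2 \frac{1}{-78} \left(20 + 525\right)} + 338650 \cdot \frac{1}{449084} = \frac{147929}{2 \left(- \frac{1}{78}\right) 545} + \frac{169325}{224542} = \frac{147929}{- \frac{545}{39}} + \frac{169325}{224542} = 147929 \left(- \frac{39}{545}\right) + \frac{169325}{224542} = - \frac{5769231}{545} + \frac{169325}{224542} = - \frac{1295342385077}{122375390}$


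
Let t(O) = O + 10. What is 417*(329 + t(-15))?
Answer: 135108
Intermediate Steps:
t(O) = 10 + O
417*(329 + t(-15)) = 417*(329 + (10 - 15)) = 417*(329 - 5) = 417*324 = 135108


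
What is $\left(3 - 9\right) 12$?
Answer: $-72$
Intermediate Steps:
$\left(3 - 9\right) 12 = \left(-6\right) 12 = -72$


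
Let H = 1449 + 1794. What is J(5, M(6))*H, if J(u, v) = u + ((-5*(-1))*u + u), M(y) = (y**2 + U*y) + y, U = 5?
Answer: 113505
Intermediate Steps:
H = 3243
M(y) = y**2 + 6*y (M(y) = (y**2 + 5*y) + y = y**2 + 6*y)
J(u, v) = 7*u (J(u, v) = u + (5*u + u) = u + 6*u = 7*u)
J(5, M(6))*H = (7*5)*3243 = 35*3243 = 113505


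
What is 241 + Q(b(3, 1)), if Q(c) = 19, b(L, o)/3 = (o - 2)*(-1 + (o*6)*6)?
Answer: 260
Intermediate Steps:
b(L, o) = 3*(-1 + 36*o)*(-2 + o) (b(L, o) = 3*((o - 2)*(-1 + (o*6)*6)) = 3*((-2 + o)*(-1 + (6*o)*6)) = 3*((-2 + o)*(-1 + 36*o)) = 3*((-1 + 36*o)*(-2 + o)) = 3*(-1 + 36*o)*(-2 + o))
241 + Q(b(3, 1)) = 241 + 19 = 260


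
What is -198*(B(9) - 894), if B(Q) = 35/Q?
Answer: 176242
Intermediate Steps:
-198*(B(9) - 894) = -198*(35/9 - 894) = -198*(-8011/9) = 176242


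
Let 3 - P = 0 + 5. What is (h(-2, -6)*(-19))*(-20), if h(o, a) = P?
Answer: -760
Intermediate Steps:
P = -2 (P = 3 - (0 + 5) = 3 - 1*5 = 3 - 5 = -2)
h(o, a) = -2
(h(-2, -6)*(-19))*(-20) = -2*(-19)*(-20) = 38*(-20) = -760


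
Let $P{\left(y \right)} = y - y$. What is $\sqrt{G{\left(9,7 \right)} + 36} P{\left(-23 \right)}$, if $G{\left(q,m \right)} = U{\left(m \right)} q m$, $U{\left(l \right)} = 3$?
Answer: $0$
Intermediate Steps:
$P{\left(y \right)} = 0$
$G{\left(q,m \right)} = 3 m q$ ($G{\left(q,m \right)} = 3 q m = 3 m q$)
$\sqrt{G{\left(9,7 \right)} + 36} P{\left(-23 \right)} = \sqrt{3 \cdot 7 \cdot 9 + 36} \cdot 0 = \sqrt{189 + 36} \cdot 0 = \sqrt{225} \cdot 0 = 15 \cdot 0 = 0$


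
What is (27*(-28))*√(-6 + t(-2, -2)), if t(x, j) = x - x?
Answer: -756*I*√6 ≈ -1851.8*I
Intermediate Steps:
t(x, j) = 0
(27*(-28))*√(-6 + t(-2, -2)) = (27*(-28))*√(-6 + 0) = -756*I*√6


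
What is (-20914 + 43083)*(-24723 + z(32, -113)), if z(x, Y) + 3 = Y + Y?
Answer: -553160888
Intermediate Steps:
z(x, Y) = -3 + 2*Y (z(x, Y) = -3 + (Y + Y) = -3 + 2*Y)
(-20914 + 43083)*(-24723 + z(32, -113)) = (-20914 + 43083)*(-24723 + (-3 + 2*(-113))) = 22169*(-24723 + (-3 - 226)) = 22169*(-24723 - 229) = 22169*(-24952) = -553160888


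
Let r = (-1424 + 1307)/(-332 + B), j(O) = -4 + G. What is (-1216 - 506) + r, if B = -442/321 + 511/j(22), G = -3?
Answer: -224592177/130447 ≈ -1721.7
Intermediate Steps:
j(O) = -7 (j(O) = -4 - 3 = -7)
B = -23875/321 (B = -442/321 + 511/(-7) = -442*1/321 + 511*(-⅐) = -442/321 - 73 = -23875/321 ≈ -74.377)
r = 37557/130447 (r = (-1424 + 1307)/(-332 - 23875/321) = -117/(-130447/321) = -117*(-321/130447) = 37557/130447 ≈ 0.28791)
(-1216 - 506) + r = (-1216 - 506) + 37557/130447 = -1722 + 37557/130447 = -224592177/130447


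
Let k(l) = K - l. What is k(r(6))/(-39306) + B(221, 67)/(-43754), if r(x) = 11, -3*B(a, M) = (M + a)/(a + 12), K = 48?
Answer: -186714929/200356085346 ≈ -0.00093192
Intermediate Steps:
B(a, M) = -(M + a)/(3*(12 + a)) (B(a, M) = -(M + a)/(3*(a + 12)) = -(M + a)/(3*(12 + a)))
k(l) = 48 - l
k(r(6))/(-39306) + B(221, 67)/(-43754) = (48 - 1*11)/(-39306) + ((-1*67 - 1*221)/(3*(12 + 221)))/(-43754) = (48 - 11)*(-1/39306) + ((1/3)*(-67 - 221)/233)*(-1/43754) = 37*(-1/39306) + ((1/3)*(1/233)*(-288))*(-1/43754) = -37/39306 - 96/233*(-1/43754) = -37/39306 + 48/5097341 = -186714929/200356085346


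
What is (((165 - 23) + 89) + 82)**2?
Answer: 97969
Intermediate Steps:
(((165 - 23) + 89) + 82)**2 = ((142 + 89) + 82)**2 = (231 + 82)**2 = 313**2 = 97969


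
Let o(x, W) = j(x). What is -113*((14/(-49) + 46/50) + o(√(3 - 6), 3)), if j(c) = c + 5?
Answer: -111418/175 - 113*I*√3 ≈ -636.67 - 195.72*I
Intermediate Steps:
j(c) = 5 + c
o(x, W) = 5 + x
-113*((14/(-49) + 46/50) + o(√(3 - 6), 3)) = -113*((14/(-49) + 46/50) + (5 + √(3 - 6))) = -113*((14*(-1/49) + 46*(1/50)) + (5 + √(-3))) = -113*((-2/7 + 23/25) + (5 + I*√3)) = -113*(111/175 + (5 + I*√3)) = -113*(986/175 + I*√3) = -111418/175 - 113*I*√3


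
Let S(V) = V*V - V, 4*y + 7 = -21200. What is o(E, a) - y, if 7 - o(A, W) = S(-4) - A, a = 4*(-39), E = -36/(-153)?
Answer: 359651/68 ≈ 5289.0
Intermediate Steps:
y = -21207/4 (y = -7/4 + (1/4)*(-21200) = -7/4 - 5300 = -21207/4 ≈ -5301.8)
E = 4/17 (E = -36*(-1/153) = 4/17 ≈ 0.23529)
S(V) = V**2 - V
a = -156
o(A, W) = -13 + A (o(A, W) = 7 - (-4*(-1 - 4) - A) = 7 - (-4*(-5) - A) = 7 - (20 - A) = 7 + (-20 + A) = -13 + A)
o(E, a) - y = (-13 + 4/17) - 1*(-21207/4) = -217/17 + 21207/4 = 359651/68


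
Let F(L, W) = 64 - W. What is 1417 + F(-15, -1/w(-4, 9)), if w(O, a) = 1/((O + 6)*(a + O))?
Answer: 1491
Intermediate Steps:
w(O, a) = 1/((6 + O)*(O + a))
1417 + F(-15, -1/w(-4, 9)) = 1417 + (64 - (-1)/(1/((-4)² + 6*(-4) + 6*9 - 4*9))) = 1417 + (64 - (-1)/(1/(16 - 24 + 54 - 36))) = 1417 + (64 - (-1)/(1/10)) = 1417 + (64 - (-1)/⅒) = 1417 + (64 - (-1)*10) = 1417 + (64 - 1*(-10)) = 1417 + (64 + 10) = 1417 + 74 = 1491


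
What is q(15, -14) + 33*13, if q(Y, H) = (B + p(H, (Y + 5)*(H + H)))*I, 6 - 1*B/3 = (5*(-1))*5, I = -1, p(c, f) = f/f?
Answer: 335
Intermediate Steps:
p(c, f) = 1
B = 93 (B = 18 - 3*5*(-1)*5 = 18 - (-15)*5 = 18 - 3*(-25) = 18 + 75 = 93)
q(Y, H) = -94 (q(Y, H) = (93 + 1)*(-1) = 94*(-1) = -94)
q(15, -14) + 33*13 = -94 + 33*13 = -94 + 429 = 335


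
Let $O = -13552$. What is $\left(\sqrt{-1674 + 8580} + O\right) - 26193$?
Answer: $-39745 + \sqrt{6906} \approx -39662.0$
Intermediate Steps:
$\left(\sqrt{-1674 + 8580} + O\right) - 26193 = \left(\sqrt{-1674 + 8580} - 13552\right) - 26193 = \left(\sqrt{6906} - 13552\right) - 26193 = \left(-13552 + \sqrt{6906}\right) - 26193 = -39745 + \sqrt{6906}$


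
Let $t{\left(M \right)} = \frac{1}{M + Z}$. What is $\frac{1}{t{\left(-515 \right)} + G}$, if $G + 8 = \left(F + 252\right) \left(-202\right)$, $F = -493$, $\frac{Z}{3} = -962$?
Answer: $\frac{3401}{165540273} \approx 2.0545 \cdot 10^{-5}$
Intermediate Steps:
$Z = -2886$ ($Z = 3 \left(-962\right) = -2886$)
$t{\left(M \right)} = \frac{1}{-2886 + M}$ ($t{\left(M \right)} = \frac{1}{M - 2886} = \frac{1}{-2886 + M}$)
$G = 48674$ ($G = -8 + \left(-493 + 252\right) \left(-202\right) = -8 - -48682 = -8 + 48682 = 48674$)
$\frac{1}{t{\left(-515 \right)} + G} = \frac{1}{\frac{1}{-2886 - 515} + 48674} = \frac{1}{\frac{1}{-3401} + 48674} = \frac{1}{- \frac{1}{3401} + 48674} = \frac{1}{\frac{165540273}{3401}} = \frac{3401}{165540273}$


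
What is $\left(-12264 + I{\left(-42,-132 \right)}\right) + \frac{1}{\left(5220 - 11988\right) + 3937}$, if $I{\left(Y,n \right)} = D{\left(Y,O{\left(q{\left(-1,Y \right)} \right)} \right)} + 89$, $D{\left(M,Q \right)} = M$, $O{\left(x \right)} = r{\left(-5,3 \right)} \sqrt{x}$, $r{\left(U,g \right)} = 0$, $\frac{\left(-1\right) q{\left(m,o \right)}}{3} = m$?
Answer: $- \frac{34586328}{2831} \approx -12217.0$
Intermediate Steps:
$q{\left(m,o \right)} = - 3 m$
$O{\left(x \right)} = 0$ ($O{\left(x \right)} = 0 \sqrt{x} = 0$)
$I{\left(Y,n \right)} = 89 + Y$ ($I{\left(Y,n \right)} = Y + 89 = 89 + Y$)
$\left(-12264 + I{\left(-42,-132 \right)}\right) + \frac{1}{\left(5220 - 11988\right) + 3937} = \left(-12264 + \left(89 - 42\right)\right) + \frac{1}{\left(5220 - 11988\right) + 3937} = \left(-12264 + 47\right) + \frac{1}{-6768 + 3937} = -12217 + \frac{1}{-2831} = -12217 - \frac{1}{2831} = - \frac{34586328}{2831}$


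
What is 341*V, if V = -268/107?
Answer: -91388/107 ≈ -854.09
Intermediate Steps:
V = -268/107 (V = -268*1/107 = -268/107 ≈ -2.5047)
341*V = 341*(-268/107) = -91388/107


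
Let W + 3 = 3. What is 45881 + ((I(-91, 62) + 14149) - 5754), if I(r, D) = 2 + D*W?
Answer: 54278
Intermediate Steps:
W = 0 (W = -3 + 3 = 0)
I(r, D) = 2 (I(r, D) = 2 + D*0 = 2 + 0 = 2)
45881 + ((I(-91, 62) + 14149) - 5754) = 45881 + ((2 + 14149) - 5754) = 45881 + (14151 - 5754) = 45881 + 8397 = 54278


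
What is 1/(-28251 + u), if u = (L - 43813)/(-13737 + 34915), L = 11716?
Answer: -21178/598331775 ≈ -3.5395e-5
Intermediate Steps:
u = -32097/21178 (u = (11716 - 43813)/(-13737 + 34915) = -32097/21178 ≈ -1.5156)
1/(-28251 + u) = 1/(-28251 - 32097/21178) = 1/(-598331775/21178) = -21178/598331775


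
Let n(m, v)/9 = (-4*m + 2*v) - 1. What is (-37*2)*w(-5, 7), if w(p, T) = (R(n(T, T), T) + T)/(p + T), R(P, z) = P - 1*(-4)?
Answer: 4588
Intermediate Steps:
n(m, v) = -9 - 36*m + 18*v (n(m, v) = 9*((-4*m + 2*v) - 1) = 9*(-1 - 4*m + 2*v) = -9 - 36*m + 18*v)
R(P, z) = 4 + P (R(P, z) = P + 4 = 4 + P)
w(p, T) = (-5 - 17*T)/(T + p) (w(p, T) = ((4 + (-9 - 36*T + 18*T)) + T)/(p + T) = ((4 + (-9 - 18*T)) + T)/(T + p) = ((-5 - 18*T) + T)/(T + p) = (-5 - 17*T)/(T + p))
(-37*2)*w(-5, 7) = (-37*2)*((-5 - 17*7)/(7 - 5)) = -74*(-5 - 119)/2 = -37*(-124) = -74*(-62) = 4588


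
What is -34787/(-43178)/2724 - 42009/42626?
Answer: -2469742172593/2506768392936 ≈ -0.98523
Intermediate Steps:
-34787/(-43178)/2724 - 42009/42626 = -34787*(-1/43178)*(1/2724) - 42009*1/42626 = (34787/43178)*(1/2724) - 42009/42626 = 34787/117616872 - 42009/42626 = -2469742172593/2506768392936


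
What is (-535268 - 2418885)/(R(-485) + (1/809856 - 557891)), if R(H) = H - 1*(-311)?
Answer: 2392438531968/451952288639 ≈ 5.2936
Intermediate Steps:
R(H) = 311 + H (R(H) = H + 311 = 311 + H)
(-535268 - 2418885)/(R(-485) + (1/809856 - 557891)) = (-535268 - 2418885)/((311 - 485) + (1/809856 - 557891)) = -2954153/(-174 + (1/809856 - 557891)) = -2954153/(-174 - 451811373695/809856) = -2954153/(-451952288639/809856) = -2954153*(-809856/451952288639) = 2392438531968/451952288639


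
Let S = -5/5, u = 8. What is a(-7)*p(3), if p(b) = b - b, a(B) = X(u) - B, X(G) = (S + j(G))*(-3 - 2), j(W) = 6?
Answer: 0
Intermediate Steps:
S = -1 (S = -5*⅕ = -1)
X(G) = -25 (X(G) = (-1 + 6)*(-3 - 2) = 5*(-5) = -25)
a(B) = -25 - B
p(b) = 0
a(-7)*p(3) = (-25 - 1*(-7))*0 = (-25 + 7)*0 = -18*0 = 0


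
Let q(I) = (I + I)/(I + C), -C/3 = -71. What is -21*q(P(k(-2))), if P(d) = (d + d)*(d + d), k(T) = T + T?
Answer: -2688/277 ≈ -9.7040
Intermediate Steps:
C = 213 (C = -3*(-71) = 213)
k(T) = 2*T
P(d) = 4*d² (P(d) = (2*d)*(2*d) = 4*d²)
q(I) = 2*I/(213 + I) (q(I) = (I + I)/(I + 213) = (2*I)/(213 + I) = 2*I/(213 + I))
-21*q(P(k(-2))) = -42*4*(2*(-2))²/(213 + 4*(2*(-2))²) = -42*4*(-4)²/(213 + 4*(-4)²) = -42*4*16/(213 + 4*16) = -42*64/(213 + 64) = -42*64/277 = -21*128/277 = -2688/277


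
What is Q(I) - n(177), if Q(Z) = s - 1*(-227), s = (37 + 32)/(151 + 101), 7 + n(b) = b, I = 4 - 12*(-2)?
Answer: 4811/84 ≈ 57.274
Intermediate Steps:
I = 28 (I = 4 + 24 = 28)
n(b) = -7 + b
s = 23/84 (s = 69/252 = 69*(1/252) = 23/84 ≈ 0.27381)
Q(Z) = 19091/84 (Q(Z) = 23/84 - 1*(-227) = 23/84 + 227 = 19091/84)
Q(I) - n(177) = 19091/84 - (-7 + 177) = 19091/84 - 1*170 = 19091/84 - 170 = 4811/84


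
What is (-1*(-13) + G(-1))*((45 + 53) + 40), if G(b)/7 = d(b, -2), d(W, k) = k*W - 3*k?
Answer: 9522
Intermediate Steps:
d(W, k) = -3*k + W*k (d(W, k) = W*k - 3*k = -3*k + W*k)
G(b) = 42 - 14*b (G(b) = 7*(-2*(-3 + b)) = 7*(6 - 2*b) = 42 - 14*b)
(-1*(-13) + G(-1))*((45 + 53) + 40) = (-1*(-13) + (42 - 14*(-1)))*((45 + 53) + 40) = (13 + (42 + 14))*(98 + 40) = (13 + 56)*138 = 69*138 = 9522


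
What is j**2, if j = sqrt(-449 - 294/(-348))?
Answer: -25993/58 ≈ -448.16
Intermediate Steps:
j = I*sqrt(1507594)/58 (j = sqrt(-449 - 294*(-1/348)) = sqrt(-449 + 49/58) = sqrt(-25993/58) = I*sqrt(1507594)/58 ≈ 21.17*I)
j**2 = (I*sqrt(1507594)/58)**2 = -25993/58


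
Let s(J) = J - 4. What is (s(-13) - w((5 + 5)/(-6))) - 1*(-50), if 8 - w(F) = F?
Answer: 70/3 ≈ 23.333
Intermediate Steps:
s(J) = -4 + J
w(F) = 8 - F
(s(-13) - w((5 + 5)/(-6))) - 1*(-50) = ((-4 - 13) - (8 - (5 + 5)/(-6))) - 1*(-50) = (-17 - (8 - 10*(-1)/6)) + 50 = (-17 - (8 - 1*(-5/3))) + 50 = (-17 - (8 + 5/3)) + 50 = (-17 - 1*29/3) + 50 = (-17 - 29/3) + 50 = -80/3 + 50 = 70/3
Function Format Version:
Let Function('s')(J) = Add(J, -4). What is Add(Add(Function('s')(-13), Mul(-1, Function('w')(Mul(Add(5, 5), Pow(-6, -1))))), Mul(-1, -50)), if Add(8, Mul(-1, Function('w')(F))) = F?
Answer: Rational(70, 3) ≈ 23.333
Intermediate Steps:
Function('s')(J) = Add(-4, J)
Function('w')(F) = Add(8, Mul(-1, F))
Add(Add(Function('s')(-13), Mul(-1, Function('w')(Mul(Add(5, 5), Pow(-6, -1))))), Mul(-1, -50)) = Add(Add(Add(-4, -13), Mul(-1, Add(8, Mul(-1, Mul(Add(5, 5), Pow(-6, -1)))))), Mul(-1, -50)) = Add(Add(-17, Mul(-1, Add(8, Mul(-1, Mul(10, Rational(-1, 6)))))), 50) = Add(Add(-17, Mul(-1, Add(8, Mul(-1, Rational(-5, 3))))), 50) = Add(Add(-17, Mul(-1, Add(8, Rational(5, 3)))), 50) = Add(Add(-17, Mul(-1, Rational(29, 3))), 50) = Add(Add(-17, Rational(-29, 3)), 50) = Add(Rational(-80, 3), 50) = Rational(70, 3)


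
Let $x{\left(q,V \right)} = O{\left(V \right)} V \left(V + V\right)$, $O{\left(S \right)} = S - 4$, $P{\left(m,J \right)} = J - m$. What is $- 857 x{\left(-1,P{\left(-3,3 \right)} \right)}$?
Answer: $-123408$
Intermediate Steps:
$O{\left(S \right)} = -4 + S$
$x{\left(q,V \right)} = 2 V^{2} \left(-4 + V\right)$ ($x{\left(q,V \right)} = \left(-4 + V\right) V \left(V + V\right) = \left(-4 + V\right) V 2 V = \left(-4 + V\right) 2 V^{2} = 2 V^{2} \left(-4 + V\right)$)
$- 857 x{\left(-1,P{\left(-3,3 \right)} \right)} = - 857 \cdot 2 \left(3 - -3\right)^{2} \left(-4 + \left(3 - -3\right)\right) = - 857 \cdot 2 \left(3 + 3\right)^{2} \left(-4 + \left(3 + 3\right)\right) = - 857 \cdot 2 \cdot 6^{2} \left(-4 + 6\right) = - 857 \cdot 2 \cdot 36 \cdot 2 = \left(-857\right) 144 = -123408$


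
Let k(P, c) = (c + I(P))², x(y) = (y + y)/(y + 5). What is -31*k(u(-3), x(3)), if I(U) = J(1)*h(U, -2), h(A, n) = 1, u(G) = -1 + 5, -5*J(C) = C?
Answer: -3751/400 ≈ -9.3775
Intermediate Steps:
J(C) = -C/5
u(G) = 4
I(U) = -⅕ (I(U) = -⅕*1*1 = -⅕*1 = -⅕)
x(y) = 2*y/(5 + y) (x(y) = (2*y)/(5 + y) = 2*y/(5 + y))
k(P, c) = (-⅕ + c)² (k(P, c) = (c - ⅕)² = (-⅕ + c)²)
-31*k(u(-3), x(3)) = -31*(-1 + 5*(2*3/(5 + 3)))²/25 = -31*(-1 + 5*(2*3/8))²/25 = -31*(-1 + 5*(2*3*(⅛)))²/25 = -31*(-1 + 5*(¾))²/25 = -31*(-1 + 15/4)²/25 = -31*(11/4)²/25 = -31*121/(25*16) = -31*121/400 = -3751/400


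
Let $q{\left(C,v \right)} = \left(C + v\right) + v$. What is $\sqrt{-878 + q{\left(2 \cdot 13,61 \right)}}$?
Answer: $i \sqrt{730} \approx 27.019 i$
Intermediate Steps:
$q{\left(C,v \right)} = C + 2 v$
$\sqrt{-878 + q{\left(2 \cdot 13,61 \right)}} = \sqrt{-878 + \left(2 \cdot 13 + 2 \cdot 61\right)} = \sqrt{-878 + \left(26 + 122\right)} = \sqrt{-878 + 148} = \sqrt{-730} = i \sqrt{730}$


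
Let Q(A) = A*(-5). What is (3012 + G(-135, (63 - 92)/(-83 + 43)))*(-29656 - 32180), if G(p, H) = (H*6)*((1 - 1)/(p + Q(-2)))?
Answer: -186250032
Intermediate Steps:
Q(A) = -5*A
G(p, H) = 0 (G(p, H) = (H*6)*((1 - 1)/(p - 5*(-2))) = (6*H)*(0/(p + 10)) = (6*H)*(0/(10 + p)) = (6*H)*0 = 0)
(3012 + G(-135, (63 - 92)/(-83 + 43)))*(-29656 - 32180) = (3012 + 0)*(-29656 - 32180) = 3012*(-61836) = -186250032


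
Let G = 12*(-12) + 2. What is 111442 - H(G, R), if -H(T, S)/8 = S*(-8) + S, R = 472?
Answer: 85010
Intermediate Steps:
G = -142 (G = -144 + 2 = -142)
H(T, S) = 56*S (H(T, S) = -8*(S*(-8) + S) = -8*(-8*S + S) = -(-56)*S = 56*S)
111442 - H(G, R) = 111442 - 56*472 = 111442 - 1*26432 = 111442 - 26432 = 85010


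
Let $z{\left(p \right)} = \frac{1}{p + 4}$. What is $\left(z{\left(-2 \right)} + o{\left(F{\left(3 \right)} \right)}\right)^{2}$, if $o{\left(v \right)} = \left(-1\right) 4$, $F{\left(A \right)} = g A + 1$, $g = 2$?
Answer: $\frac{49}{4} \approx 12.25$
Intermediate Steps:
$F{\left(A \right)} = 1 + 2 A$ ($F{\left(A \right)} = 2 A + 1 = 1 + 2 A$)
$o{\left(v \right)} = -4$
$z{\left(p \right)} = \frac{1}{4 + p}$
$\left(z{\left(-2 \right)} + o{\left(F{\left(3 \right)} \right)}\right)^{2} = \left(\frac{1}{4 - 2} - 4\right)^{2} = \left(\frac{1}{2} - 4\right)^{2} = \left(- \frac{7}{2}\right)^{2} = \frac{49}{4}$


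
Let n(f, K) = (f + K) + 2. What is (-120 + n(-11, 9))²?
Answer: 14400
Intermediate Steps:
n(f, K) = 2 + K + f (n(f, K) = (K + f) + 2 = 2 + K + f)
(-120 + n(-11, 9))² = (-120 + (2 + 9 - 11))² = (-120 + 0)² = (-120)² = 14400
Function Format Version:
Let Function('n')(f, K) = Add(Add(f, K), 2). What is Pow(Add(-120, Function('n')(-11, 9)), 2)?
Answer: 14400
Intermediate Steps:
Function('n')(f, K) = Add(2, K, f) (Function('n')(f, K) = Add(Add(K, f), 2) = Add(2, K, f))
Pow(Add(-120, Function('n')(-11, 9)), 2) = Pow(Add(-120, Add(2, 9, -11)), 2) = Pow(Add(-120, 0), 2) = Pow(-120, 2) = 14400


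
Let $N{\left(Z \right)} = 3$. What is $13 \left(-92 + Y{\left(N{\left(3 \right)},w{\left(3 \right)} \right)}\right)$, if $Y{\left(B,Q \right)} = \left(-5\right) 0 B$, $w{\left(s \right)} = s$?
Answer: $-1196$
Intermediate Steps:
$Y{\left(B,Q \right)} = 0$ ($Y{\left(B,Q \right)} = 0 B = 0$)
$13 \left(-92 + Y{\left(N{\left(3 \right)},w{\left(3 \right)} \right)}\right) = 13 \left(-92 + 0\right) = 13 \left(-92\right) = -1196$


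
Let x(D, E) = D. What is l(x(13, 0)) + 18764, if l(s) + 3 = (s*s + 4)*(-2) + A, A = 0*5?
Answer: 18415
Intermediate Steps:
A = 0
l(s) = -11 - 2*s² (l(s) = -3 + ((s*s + 4)*(-2) + 0) = -3 + ((s² + 4)*(-2) + 0) = -3 + ((4 + s²)*(-2) + 0) = -3 + ((-8 - 2*s²) + 0) = -3 + (-8 - 2*s²) = -11 - 2*s²)
l(x(13, 0)) + 18764 = (-11 - 2*13²) + 18764 = (-11 - 2*169) + 18764 = (-11 - 338) + 18764 = -349 + 18764 = 18415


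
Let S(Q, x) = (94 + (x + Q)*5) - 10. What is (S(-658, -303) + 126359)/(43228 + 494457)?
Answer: 121638/537685 ≈ 0.22623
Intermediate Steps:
S(Q, x) = 84 + 5*Q + 5*x (S(Q, x) = (94 + (Q + x)*5) - 10 = (94 + (5*Q + 5*x)) - 10 = (94 + 5*Q + 5*x) - 10 = 84 + 5*Q + 5*x)
(S(-658, -303) + 126359)/(43228 + 494457) = ((84 + 5*(-658) + 5*(-303)) + 126359)/(43228 + 494457) = ((84 - 3290 - 1515) + 126359)/537685 = (-4721 + 126359)*(1/537685) = 121638*(1/537685) = 121638/537685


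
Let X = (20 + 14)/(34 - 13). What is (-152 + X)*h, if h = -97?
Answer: 306326/21 ≈ 14587.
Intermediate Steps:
X = 34/21 ≈ 1.6190
(-152 + X)*h = (-152 + 34/21)*(-97) = -3158/21*(-97) = 306326/21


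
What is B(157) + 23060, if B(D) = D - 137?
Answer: 23080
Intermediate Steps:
B(D) = -137 + D
B(157) + 23060 = (-137 + 157) + 23060 = 20 + 23060 = 23080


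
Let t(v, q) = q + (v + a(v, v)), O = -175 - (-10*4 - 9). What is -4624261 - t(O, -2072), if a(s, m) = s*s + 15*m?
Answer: -4636049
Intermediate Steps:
a(s, m) = s**2 + 15*m
O = -126 (O = -175 - (-40 - 9) = -175 - 1*(-49) = -175 + 49 = -126)
t(v, q) = q + v**2 + 16*v (t(v, q) = q + (v + (v**2 + 15*v)) = q + (v**2 + 16*v) = q + v**2 + 16*v)
-4624261 - t(O, -2072) = -4624261 - (-2072 + (-126)**2 + 16*(-126)) = -4624261 - (-2072 + 15876 - 2016) = -4624261 - 1*11788 = -4624261 - 11788 = -4636049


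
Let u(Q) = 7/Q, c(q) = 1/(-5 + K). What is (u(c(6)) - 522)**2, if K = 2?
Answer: 294849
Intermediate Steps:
c(q) = -1/3 (c(q) = 1/(-5 + 2) = 1/(-3) = -1/3)
(u(c(6)) - 522)**2 = (7/(-1/3) - 522)**2 = (7*(-3) - 522)**2 = (-21 - 522)**2 = (-543)**2 = 294849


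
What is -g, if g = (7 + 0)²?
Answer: -49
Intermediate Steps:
g = 49 (g = 7² = 49)
-g = -1*49 = -49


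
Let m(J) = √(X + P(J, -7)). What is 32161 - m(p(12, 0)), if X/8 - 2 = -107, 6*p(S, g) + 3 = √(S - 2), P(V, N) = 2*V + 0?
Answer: 32161 - √(-7569 + 3*√10)/3 ≈ 32161.0 - 28.982*I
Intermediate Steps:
P(V, N) = 2*V
p(S, g) = -½ + √(-2 + S)/6 (p(S, g) = -½ + √(S - 2)/6 = -½ + √(-2 + S)/6)
X = -840 (X = 16 + 8*(-107) = 16 - 856 = -840)
m(J) = √(-840 + 2*J)
32161 - m(p(12, 0)) = 32161 - √(-840 + 2*(-½ + √(-2 + 12)/6)) = 32161 - √(-840 + 2*(-½ + √10/6)) = 32161 - √(-840 + (-1 + √10/3)) = 32161 - √(-841 + √10/3)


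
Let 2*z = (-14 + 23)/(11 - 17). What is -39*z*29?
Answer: 3393/4 ≈ 848.25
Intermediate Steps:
z = -¾ (z = ((-14 + 23)/(11 - 17))/2 = (9/(-6))/2 = (9*(-⅙))/2 = (½)*(-3/2) = -¾ ≈ -0.75000)
-39*z*29 = -39*(-¾)*29 = (117/4)*29 = 3393/4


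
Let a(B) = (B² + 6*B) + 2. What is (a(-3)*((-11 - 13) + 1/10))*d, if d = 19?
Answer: 31787/10 ≈ 3178.7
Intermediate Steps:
a(B) = 2 + B² + 6*B
(a(-3)*((-11 - 13) + 1/10))*d = ((2 + (-3)² + 6*(-3))*((-11 - 13) + 1/10))*19 = ((2 + 9 - 18)*(-24 + ⅒))*19 = -7*(-239/10)*19 = (1673/10)*19 = 31787/10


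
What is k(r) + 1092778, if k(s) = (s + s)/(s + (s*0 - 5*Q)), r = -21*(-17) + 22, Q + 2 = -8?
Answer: 468802520/429 ≈ 1.0928e+6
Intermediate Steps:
Q = -10 (Q = -2 - 8 = -10)
r = 379 (r = 357 + 22 = 379)
k(s) = 2*s/(50 + s) (k(s) = (s + s)/(s + (s*0 - 5*(-10))) = (2*s)/(s + (0 + 50)) = (2*s)/(s + 50) = (2*s)/(50 + s) = 2*s/(50 + s))
k(r) + 1092778 = 2*379/(50 + 379) + 1092778 = 2*379/429 + 1092778 = 2*379*(1/429) + 1092778 = 758/429 + 1092778 = 468802520/429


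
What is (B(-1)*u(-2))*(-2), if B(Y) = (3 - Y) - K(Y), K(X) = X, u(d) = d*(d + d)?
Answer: -80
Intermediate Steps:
u(d) = 2*d² (u(d) = d*(2*d) = 2*d²)
B(Y) = 3 - 2*Y (B(Y) = (3 - Y) - Y = 3 - 2*Y)
(B(-1)*u(-2))*(-2) = ((3 - 2*(-1))*(2*(-2)²))*(-2) = ((3 + 2)*(2*4))*(-2) = (5*8)*(-2) = 40*(-2) = -80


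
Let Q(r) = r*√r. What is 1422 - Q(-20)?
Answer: 1422 + 40*I*√5 ≈ 1422.0 + 89.443*I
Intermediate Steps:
Q(r) = r^(3/2)
1422 - Q(-20) = 1422 - (-20)^(3/2) = 1422 - (-40)*I*√5 = 1422 + 40*I*√5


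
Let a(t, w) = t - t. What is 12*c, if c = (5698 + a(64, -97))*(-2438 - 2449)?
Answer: -334153512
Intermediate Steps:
a(t, w) = 0
c = -27846126 (c = (5698 + 0)*(-2438 - 2449) = 5698*(-4887) = -27846126)
12*c = 12*(-27846126) = -334153512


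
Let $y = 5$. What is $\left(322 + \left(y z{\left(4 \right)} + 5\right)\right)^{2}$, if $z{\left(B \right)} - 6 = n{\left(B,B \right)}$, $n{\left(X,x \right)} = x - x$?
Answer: $127449$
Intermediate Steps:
$n{\left(X,x \right)} = 0$
$z{\left(B \right)} = 6$ ($z{\left(B \right)} = 6 + 0 = 6$)
$\left(322 + \left(y z{\left(4 \right)} + 5\right)\right)^{2} = \left(322 + \left(5 \cdot 6 + 5\right)\right)^{2} = \left(322 + \left(30 + 5\right)\right)^{2} = \left(322 + 35\right)^{2} = 357^{2} = 127449$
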